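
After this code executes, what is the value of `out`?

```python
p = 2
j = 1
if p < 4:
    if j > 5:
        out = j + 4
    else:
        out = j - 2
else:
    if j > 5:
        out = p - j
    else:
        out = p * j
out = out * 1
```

-1

p=2, j=1
p < 4 is True; j > 5 is False
→ out = j - 2 = -1
out = (-1)*1 = -1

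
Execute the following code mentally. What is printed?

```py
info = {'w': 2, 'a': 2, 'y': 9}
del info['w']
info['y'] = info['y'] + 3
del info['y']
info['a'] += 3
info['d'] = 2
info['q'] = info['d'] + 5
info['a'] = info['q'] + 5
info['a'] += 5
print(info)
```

{'a': 17, 'd': 2, 'q': 7}

del 'w' → {'a': 2, 'y': 9}
info['y'] = info['y']+3 = 12 → {'a': 2, 'y': 12}
del 'y' → {'a': 2}
info['a'] = 2+3 = 5 → {'a': 5}
info['d'] = 2 → {'a': 5, 'd': 2}
info['q'] = info['d']+5 = 7 → {'a': 5, 'd': 2, 'q': 7}
info['a'] = info['q']+5 = 12 → {'a': 12, 'd': 2, 'q': 7}
info['a'] = 12+5 = 17 → {'a': 17, 'd': 2, 'q': 7}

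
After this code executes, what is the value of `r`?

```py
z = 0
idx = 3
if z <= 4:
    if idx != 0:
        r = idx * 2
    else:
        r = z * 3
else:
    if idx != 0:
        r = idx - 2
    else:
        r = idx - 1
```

z=0, idx=3
z <= 4 is True; idx != 0 is True
→ r = idx * 2 = 6

6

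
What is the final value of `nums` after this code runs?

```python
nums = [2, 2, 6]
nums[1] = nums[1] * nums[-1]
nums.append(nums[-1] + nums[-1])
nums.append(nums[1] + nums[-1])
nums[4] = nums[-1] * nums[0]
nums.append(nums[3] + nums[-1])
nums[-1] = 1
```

nums[1] = nums[1]*nums[-1] = 2*6 = 12 → [2, 12, 6]
append nums[-1]+nums[-1] = 6+6 = 12 → [2, 12, 6, 12]
append nums[1]+nums[-1] = 12+12 = 24 → [2, 12, 6, 12, 24]
nums[4] = nums[-1]*nums[0] = 24*2 = 48 → [2, 12, 6, 12, 48]
append nums[3]+nums[-1] = 12+48 = 60 → [2, 12, 6, 12, 48, 60]
nums[-1] = 1 → [2, 12, 6, 12, 48, 1]

[2, 12, 6, 12, 48, 1]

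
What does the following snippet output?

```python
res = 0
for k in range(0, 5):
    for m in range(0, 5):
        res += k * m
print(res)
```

k=0,m=0: res = 0+0 = 0
k=0,m=1: res = 0+0 = 0
k=0,m=2: res = 0+0 = 0
k=0,m=3: res = 0+0 = 0
k=0,m=4: res = 0+0 = 0
k=1,m=0: res = 0+0 = 0
k=1,m=1: res = 0+1 = 1
k=1,m=2: res = 1+2 = 3
k=1,m=3: res = 3+3 = 6
k=1,m=4: res = 6+4 = 10
k=2,m=0: res = 10+0 = 10
k=2,m=1: res = 10+2 = 12
k=2,m=2: res = 12+4 = 16
k=2,m=3: res = 16+6 = 22
k=2,m=4: res = 22+8 = 30
k=3,m=0: res = 30+0 = 30
k=3,m=1: res = 30+3 = 33
k=3,m=2: res = 33+6 = 39
k=3,m=3: res = 39+9 = 48
k=3,m=4: res = 48+12 = 60
k=4,m=0: res = 60+0 = 60
k=4,m=1: res = 60+4 = 64
k=4,m=2: res = 64+8 = 72
k=4,m=3: res = 72+12 = 84
k=4,m=4: res = 84+16 = 100

100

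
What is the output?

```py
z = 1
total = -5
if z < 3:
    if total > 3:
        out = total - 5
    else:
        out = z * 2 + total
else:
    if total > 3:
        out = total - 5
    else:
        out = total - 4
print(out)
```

-3

z=1, total=-5
z < 3 is True; total > 3 is False
→ out = z * 2 + total = -3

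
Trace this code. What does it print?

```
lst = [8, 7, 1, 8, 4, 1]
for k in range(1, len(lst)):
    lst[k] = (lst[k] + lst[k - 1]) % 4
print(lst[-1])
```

1

k=1: lst[1] = (7+8)%4 = 3 → [8, 3, 1, 8, 4, 1]
k=2: lst[2] = (1+3)%4 = 0 → [8, 3, 0, 8, 4, 1]
k=3: lst[3] = (8+0)%4 = 0 → [8, 3, 0, 0, 4, 1]
k=4: lst[4] = (4+0)%4 = 0 → [8, 3, 0, 0, 0, 1]
k=5: lst[5] = (1+0)%4 = 1 → [8, 3, 0, 0, 0, 1]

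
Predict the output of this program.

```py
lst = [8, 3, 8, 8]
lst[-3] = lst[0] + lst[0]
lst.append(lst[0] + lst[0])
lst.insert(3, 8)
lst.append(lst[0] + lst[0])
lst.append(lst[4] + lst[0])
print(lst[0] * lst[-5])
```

64

lst[-3] = lst[0]+lst[0] = 8+8 = 16 → [8, 16, 8, 8]
append lst[0]+lst[0] = 8+8 = 16 → [8, 16, 8, 8, 16]
insert 8 at 3 → [8, 16, 8, 8, 8, 16]
append lst[0]+lst[0] = 8+8 = 16 → [8, 16, 8, 8, 8, 16, 16]
append lst[4]+lst[0] = 8+8 = 16 → [8, 16, 8, 8, 8, 16, 16, 16]
lst[0]*lst[-5] = 8*8 = 64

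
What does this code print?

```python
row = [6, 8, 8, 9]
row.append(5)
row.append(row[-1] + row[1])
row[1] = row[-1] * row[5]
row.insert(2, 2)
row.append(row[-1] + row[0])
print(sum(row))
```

231

append 5 → [6, 8, 8, 9, 5]
append row[-1]+row[1] = 5+8 = 13 → [6, 8, 8, 9, 5, 13]
row[1] = row[-1]*row[5] = 13*13 = 169 → [6, 169, 8, 9, 5, 13]
insert 2 at 2 → [6, 169, 2, 8, 9, 5, 13]
append row[-1]+row[0] = 13+6 = 19 → [6, 169, 2, 8, 9, 5, 13, 19]
sum = 231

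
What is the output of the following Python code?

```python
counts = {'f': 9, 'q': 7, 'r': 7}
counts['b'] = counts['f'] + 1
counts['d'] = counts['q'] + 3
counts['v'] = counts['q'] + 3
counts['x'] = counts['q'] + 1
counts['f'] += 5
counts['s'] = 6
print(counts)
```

counts['b'] = counts['f']+1 = 10 → {'f': 9, 'q': 7, 'r': 7, 'b': 10}
counts['d'] = counts['q']+3 = 10 → {'f': 9, 'q': 7, 'r': 7, 'b': 10, 'd': 10}
counts['v'] = counts['q']+3 = 10 → {'f': 9, 'q': 7, 'r': 7, 'b': 10, 'd': 10, 'v': 10}
counts['x'] = counts['q']+1 = 8 → {'f': 9, 'q': 7, 'r': 7, 'b': 10, 'd': 10, 'v': 10, 'x': 8}
counts['f'] = 9+5 = 14 → {'f': 14, 'q': 7, 'r': 7, 'b': 10, 'd': 10, 'v': 10, 'x': 8}
counts['s'] = 6 → {'f': 14, 'q': 7, 'r': 7, 'b': 10, 'd': 10, 'v': 10, 'x': 8, 's': 6}

{'f': 14, 'q': 7, 'r': 7, 'b': 10, 'd': 10, 'v': 10, 'x': 8, 's': 6}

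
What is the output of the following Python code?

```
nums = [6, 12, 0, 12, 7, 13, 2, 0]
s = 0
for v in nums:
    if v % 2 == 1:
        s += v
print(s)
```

v=6: not odd
v=12: not odd
v=0: not odd
v=12: not odd
v=7: odd, s = 0+7 = 7
v=13: odd, s = 7+13 = 20
v=2: not odd
v=0: not odd

20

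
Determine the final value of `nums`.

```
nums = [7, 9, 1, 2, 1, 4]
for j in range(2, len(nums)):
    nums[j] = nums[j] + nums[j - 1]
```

j=2: nums[2] = 1+9 = 10 → [7, 9, 10, 2, 1, 4]
j=3: nums[3] = 2+10 = 12 → [7, 9, 10, 12, 1, 4]
j=4: nums[4] = 1+12 = 13 → [7, 9, 10, 12, 13, 4]
j=5: nums[5] = 4+13 = 17 → [7, 9, 10, 12, 13, 17]

[7, 9, 10, 12, 13, 17]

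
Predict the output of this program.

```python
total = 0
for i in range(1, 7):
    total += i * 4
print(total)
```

84

i=1: total = 0+1*4 = 4
i=2: total = 4+2*4 = 12
i=3: total = 12+3*4 = 24
i=4: total = 24+4*4 = 40
i=5: total = 40+5*4 = 60
i=6: total = 60+6*4 = 84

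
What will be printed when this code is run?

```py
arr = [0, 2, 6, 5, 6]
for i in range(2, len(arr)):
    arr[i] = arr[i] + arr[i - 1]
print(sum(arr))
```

42

i=2: arr[2] = 6+2 = 8 → [0, 2, 8, 5, 6]
i=3: arr[3] = 5+8 = 13 → [0, 2, 8, 13, 6]
i=4: arr[4] = 6+13 = 19 → [0, 2, 8, 13, 19]
sum = 42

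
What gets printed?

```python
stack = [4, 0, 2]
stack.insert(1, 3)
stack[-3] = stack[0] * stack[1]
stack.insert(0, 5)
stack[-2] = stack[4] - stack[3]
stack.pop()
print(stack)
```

[5, 4, 12, 2]

insert 3 at 1 → [4, 3, 0, 2]
stack[-3] = stack[0]*stack[1] = 4*3 = 12 → [4, 12, 0, 2]
insert 5 at 0 → [5, 4, 12, 0, 2]
stack[-2] = stack[4]-stack[3] = 2-0 = 2 → [5, 4, 12, 2, 2]
pop() removes 2 → [5, 4, 12, 2]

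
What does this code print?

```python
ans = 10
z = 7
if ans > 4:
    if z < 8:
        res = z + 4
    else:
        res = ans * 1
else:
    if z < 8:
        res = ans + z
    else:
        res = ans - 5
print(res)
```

11

ans=10, z=7
ans > 4 is True; z < 8 is True
→ res = z + 4 = 11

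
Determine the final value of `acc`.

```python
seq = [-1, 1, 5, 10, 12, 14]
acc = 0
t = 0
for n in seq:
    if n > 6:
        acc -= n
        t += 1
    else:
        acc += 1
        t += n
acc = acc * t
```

-264

n=-1: not >6, acc = 0+1 = 1; t=-1
n=1: not >6, acc = 1+1 = 2; t=0
n=5: not >6, acc = 2+1 = 3; t=5
n=10: >6, acc = 3-10 = -7; t=6
n=12: >6, acc = (-7)-12 = -19; t=7
n=14: >6, acc = (-19)-14 = -33; t=8
acc*t = (-33)*8 = -264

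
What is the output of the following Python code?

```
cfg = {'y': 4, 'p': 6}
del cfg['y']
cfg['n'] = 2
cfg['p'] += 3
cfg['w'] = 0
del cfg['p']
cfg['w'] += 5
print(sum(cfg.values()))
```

7

del 'y' → {'p': 6}
cfg['n'] = 2 → {'p': 6, 'n': 2}
cfg['p'] = 6+3 = 9 → {'p': 9, 'n': 2}
cfg['w'] = 0 → {'p': 9, 'n': 2, 'w': 0}
del 'p' → {'n': 2, 'w': 0}
cfg['w'] = 0+5 = 5 → {'n': 2, 'w': 5}
sum of values = 7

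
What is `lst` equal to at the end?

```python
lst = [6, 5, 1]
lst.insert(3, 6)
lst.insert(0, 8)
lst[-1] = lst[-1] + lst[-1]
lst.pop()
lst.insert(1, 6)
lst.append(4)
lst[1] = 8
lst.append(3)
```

insert 6 at 3 → [6, 5, 1, 6]
insert 8 at 0 → [8, 6, 5, 1, 6]
lst[-1] = lst[-1]+lst[-1] = 6+6 = 12 → [8, 6, 5, 1, 12]
pop() removes 12 → [8, 6, 5, 1]
insert 6 at 1 → [8, 6, 6, 5, 1]
append 4 → [8, 6, 6, 5, 1, 4]
lst[1] = 8 → [8, 8, 6, 5, 1, 4]
append 3 → [8, 8, 6, 5, 1, 4, 3]

[8, 8, 6, 5, 1, 4, 3]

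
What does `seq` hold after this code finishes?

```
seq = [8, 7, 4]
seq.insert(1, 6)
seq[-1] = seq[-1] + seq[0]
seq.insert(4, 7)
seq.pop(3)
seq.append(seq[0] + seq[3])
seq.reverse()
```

insert 6 at 1 → [8, 6, 7, 4]
seq[-1] = seq[-1]+seq[0] = 4+8 = 12 → [8, 6, 7, 12]
insert 7 at 4 → [8, 6, 7, 12, 7]
pop(3) removes 12 → [8, 6, 7, 7]
append seq[0]+seq[3] = 8+7 = 15 → [8, 6, 7, 7, 15]
reverse → [15, 7, 7, 6, 8]

[15, 7, 7, 6, 8]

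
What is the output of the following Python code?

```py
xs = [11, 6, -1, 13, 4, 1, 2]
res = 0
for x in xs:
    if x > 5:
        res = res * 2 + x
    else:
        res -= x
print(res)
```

x=11: >5, res = 0*2+11 = 11
x=6: >5, res = 11*2+6 = 28
x=-1: not >5, res = 28-(-1) = 29
x=13: >5, res = 29*2+13 = 71
x=4: not >5, res = 71-4 = 67
x=1: not >5, res = 67-1 = 66
x=2: not >5, res = 66-2 = 64

64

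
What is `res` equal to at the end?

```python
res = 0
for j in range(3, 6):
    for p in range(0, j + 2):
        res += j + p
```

j=3,p=0: res = 0+3 = 3
j=3,p=1: res = 3+4 = 7
j=3,p=2: res = 7+5 = 12
j=3,p=3: res = 12+6 = 18
j=3,p=4: res = 18+7 = 25
j=4,p=0: res = 25+4 = 29
j=4,p=1: res = 29+5 = 34
j=4,p=2: res = 34+6 = 40
j=4,p=3: res = 40+7 = 47
j=4,p=4: res = 47+8 = 55
j=4,p=5: res = 55+9 = 64
j=5,p=0: res = 64+5 = 69
j=5,p=1: res = 69+6 = 75
j=5,p=2: res = 75+7 = 82
j=5,p=3: res = 82+8 = 90
j=5,p=4: res = 90+9 = 99
j=5,p=5: res = 99+10 = 109
j=5,p=6: res = 109+11 = 120

120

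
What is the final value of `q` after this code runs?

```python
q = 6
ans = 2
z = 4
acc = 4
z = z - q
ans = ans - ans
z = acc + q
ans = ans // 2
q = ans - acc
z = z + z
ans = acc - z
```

-4

z = 4-6 = -2
ans = 2-2 = 0
z = 4+6 = 10
ans = 0//2 = 0
q = 0-4 = -4
z = 10+10 = 20
ans = 4-20 = -16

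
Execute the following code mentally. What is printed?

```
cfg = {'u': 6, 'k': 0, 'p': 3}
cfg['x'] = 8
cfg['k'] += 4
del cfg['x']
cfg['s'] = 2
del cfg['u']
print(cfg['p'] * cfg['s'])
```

6

cfg['x'] = 8 → {'u': 6, 'k': 0, 'p': 3, 'x': 8}
cfg['k'] = 0+4 = 4 → {'u': 6, 'k': 4, 'p': 3, 'x': 8}
del 'x' → {'u': 6, 'k': 4, 'p': 3}
cfg['s'] = 2 → {'u': 6, 'k': 4, 'p': 3, 's': 2}
del 'u' → {'k': 4, 'p': 3, 's': 2}
cfg['p']*cfg['s'] = 3*2 = 6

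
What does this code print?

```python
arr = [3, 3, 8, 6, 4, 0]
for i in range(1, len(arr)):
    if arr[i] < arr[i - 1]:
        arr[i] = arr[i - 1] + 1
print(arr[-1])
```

11

i=1: 3>=3, unchanged → [3, 3, 8, 6, 4, 0]
i=2: 8>=3, unchanged → [3, 3, 8, 6, 4, 0]
i=3: 6<8, arr[3] = 8+1 = 9 → [3, 3, 8, 9, 4, 0]
i=4: 4<9, arr[4] = 9+1 = 10 → [3, 3, 8, 9, 10, 0]
i=5: 0<10, arr[5] = 10+1 = 11 → [3, 3, 8, 9, 10, 11]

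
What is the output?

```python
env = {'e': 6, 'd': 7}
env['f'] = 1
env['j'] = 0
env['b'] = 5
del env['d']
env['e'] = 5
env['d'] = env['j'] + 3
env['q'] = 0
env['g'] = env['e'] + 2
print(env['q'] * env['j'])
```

env['f'] = 1 → {'e': 6, 'd': 7, 'f': 1}
env['j'] = 0 → {'e': 6, 'd': 7, 'f': 1, 'j': 0}
env['b'] = 5 → {'e': 6, 'd': 7, 'f': 1, 'j': 0, 'b': 5}
del 'd' → {'e': 6, 'f': 1, 'j': 0, 'b': 5}
env['e'] = 5 → {'e': 5, 'f': 1, 'j': 0, 'b': 5}
env['d'] = env['j']+3 = 3 → {'e': 5, 'f': 1, 'j': 0, 'b': 5, 'd': 3}
env['q'] = 0 → {'e': 5, 'f': 1, 'j': 0, 'b': 5, 'd': 3, 'q': 0}
env['g'] = env['e']+2 = 7 → {'e': 5, 'f': 1, 'j': 0, 'b': 5, 'd': 3, 'q': 0, 'g': 7}
env['q']*env['j'] = 0*0 = 0

0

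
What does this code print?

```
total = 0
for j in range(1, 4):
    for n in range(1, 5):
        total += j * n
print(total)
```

60

j=1,n=1: total = 0+1 = 1
j=1,n=2: total = 1+2 = 3
j=1,n=3: total = 3+3 = 6
j=1,n=4: total = 6+4 = 10
j=2,n=1: total = 10+2 = 12
j=2,n=2: total = 12+4 = 16
j=2,n=3: total = 16+6 = 22
j=2,n=4: total = 22+8 = 30
j=3,n=1: total = 30+3 = 33
j=3,n=2: total = 33+6 = 39
j=3,n=3: total = 39+9 = 48
j=3,n=4: total = 48+12 = 60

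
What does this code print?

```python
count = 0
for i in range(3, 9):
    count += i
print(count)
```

33

i=3: count = 0+3 = 3
i=4: count = 3+4 = 7
i=5: count = 7+5 = 12
i=6: count = 12+6 = 18
i=7: count = 18+7 = 25
i=8: count = 25+8 = 33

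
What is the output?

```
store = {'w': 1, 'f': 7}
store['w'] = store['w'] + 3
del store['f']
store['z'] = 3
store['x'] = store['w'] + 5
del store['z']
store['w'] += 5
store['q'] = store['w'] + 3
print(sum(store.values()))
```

30

store['w'] = store['w']+3 = 4 → {'w': 4, 'f': 7}
del 'f' → {'w': 4}
store['z'] = 3 → {'w': 4, 'z': 3}
store['x'] = store['w']+5 = 9 → {'w': 4, 'z': 3, 'x': 9}
del 'z' → {'w': 4, 'x': 9}
store['w'] = 4+5 = 9 → {'w': 9, 'x': 9}
store['q'] = store['w']+3 = 12 → {'w': 9, 'x': 9, 'q': 12}
sum of values = 30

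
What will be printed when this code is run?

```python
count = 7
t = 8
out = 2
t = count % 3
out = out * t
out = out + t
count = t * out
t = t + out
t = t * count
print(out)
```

t = 7%3 = 1
out = 2*1 = 2
out = 2+1 = 3
count = 1*3 = 3
t = 1+3 = 4
t = 4*3 = 12

3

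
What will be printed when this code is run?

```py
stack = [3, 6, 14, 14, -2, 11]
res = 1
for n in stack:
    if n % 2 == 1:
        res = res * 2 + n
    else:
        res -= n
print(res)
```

-43

n=3: odd, res = 1*2+3 = 5
n=6: not odd, res = 5-6 = -1
n=14: not odd, res = (-1)-14 = -15
n=14: not odd, res = (-15)-14 = -29
n=-2: not odd, res = (-29)-(-2) = -27
n=11: odd, res = (-27)*2+11 = -43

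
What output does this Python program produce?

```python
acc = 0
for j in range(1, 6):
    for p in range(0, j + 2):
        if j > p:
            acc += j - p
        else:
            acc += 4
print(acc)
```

j=1,p=0: 1>0, acc = 0+1 = 1
j=1,p=1: not 1>1, acc = 1+4 = 5
j=1,p=2: not 1>2, acc = 5+4 = 9
j=2,p=0: 2>0, acc = 9+2 = 11
j=2,p=1: 2>1, acc = 11+1 = 12
j=2,p=2: not 2>2, acc = 12+4 = 16
j=2,p=3: not 2>3, acc = 16+4 = 20
j=3,p=0: 3>0, acc = 20+3 = 23
j=3,p=1: 3>1, acc = 23+2 = 25
j=3,p=2: 3>2, acc = 25+1 = 26
j=3,p=3: not 3>3, acc = 26+4 = 30
j=3,p=4: not 3>4, acc = 30+4 = 34
j=4,p=0: 4>0, acc = 34+4 = 38
j=4,p=1: 4>1, acc = 38+3 = 41
j=4,p=2: 4>2, acc = 41+2 = 43
j=4,p=3: 4>3, acc = 43+1 = 44
j=4,p=4: not 4>4, acc = 44+4 = 48
j=4,p=5: not 4>5, acc = 48+4 = 52
j=5,p=0: 5>0, acc = 52+5 = 57
j=5,p=1: 5>1, acc = 57+4 = 61
j=5,p=2: 5>2, acc = 61+3 = 64
j=5,p=3: 5>3, acc = 64+2 = 66
j=5,p=4: 5>4, acc = 66+1 = 67
j=5,p=5: not 5>5, acc = 67+4 = 71
j=5,p=6: not 5>6, acc = 71+4 = 75

75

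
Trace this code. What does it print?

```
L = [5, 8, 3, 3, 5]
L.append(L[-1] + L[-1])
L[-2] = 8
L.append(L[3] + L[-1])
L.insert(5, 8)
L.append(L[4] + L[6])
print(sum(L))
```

76

append L[-1]+L[-1] = 5+5 = 10 → [5, 8, 3, 3, 5, 10]
L[-2] = 8 → [5, 8, 3, 3, 8, 10]
append L[3]+L[-1] = 3+10 = 13 → [5, 8, 3, 3, 8, 10, 13]
insert 8 at 5 → [5, 8, 3, 3, 8, 8, 10, 13]
append L[4]+L[6] = 8+10 = 18 → [5, 8, 3, 3, 8, 8, 10, 13, 18]
sum = 76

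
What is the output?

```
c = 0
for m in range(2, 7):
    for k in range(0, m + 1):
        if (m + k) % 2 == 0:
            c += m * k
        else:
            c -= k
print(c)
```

m=2,k=0: even sum, c = 0+0 = 0
m=2,k=1: odd sum, c = 0-1 = -1
m=2,k=2: even sum, c = (-1)+4 = 3
m=3,k=0: odd sum, c = 3-0 = 3
m=3,k=1: even sum, c = 3+3 = 6
m=3,k=2: odd sum, c = 6-2 = 4
m=3,k=3: even sum, c = 4+9 = 13
m=4,k=0: even sum, c = 13+0 = 13
m=4,k=1: odd sum, c = 13-1 = 12
m=4,k=2: even sum, c = 12+8 = 20
m=4,k=3: odd sum, c = 20-3 = 17
m=4,k=4: even sum, c = 17+16 = 33
m=5,k=0: odd sum, c = 33-0 = 33
m=5,k=1: even sum, c = 33+5 = 38
m=5,k=2: odd sum, c = 38-2 = 36
m=5,k=3: even sum, c = 36+15 = 51
m=5,k=4: odd sum, c = 51-4 = 47
m=5,k=5: even sum, c = 47+25 = 72
m=6,k=0: even sum, c = 72+0 = 72
m=6,k=1: odd sum, c = 72-1 = 71
m=6,k=2: even sum, c = 71+12 = 83
m=6,k=3: odd sum, c = 83-3 = 80
m=6,k=4: even sum, c = 80+24 = 104
m=6,k=5: odd sum, c = 104-5 = 99
m=6,k=6: even sum, c = 99+36 = 135

135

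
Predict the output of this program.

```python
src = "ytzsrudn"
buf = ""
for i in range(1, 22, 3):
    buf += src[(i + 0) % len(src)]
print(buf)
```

trnzuys

i=1: add src[1]='t' → 't'
i=4: add src[4]='r' → 'tr'
i=7: add src[7]='n' → 'trn'
i=10: add src[2]='z' → 'trnz'
i=13: add src[5]='u' → 'trnzu'
i=16: add src[0]='y' → 'trnzuy'
i=19: add src[3]='s' → 'trnzuys'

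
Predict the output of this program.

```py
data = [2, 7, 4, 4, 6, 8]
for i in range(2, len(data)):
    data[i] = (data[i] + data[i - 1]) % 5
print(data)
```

i=2: data[2] = (4+7)%5 = 1 → [2, 7, 1, 4, 6, 8]
i=3: data[3] = (4+1)%5 = 0 → [2, 7, 1, 0, 6, 8]
i=4: data[4] = (6+0)%5 = 1 → [2, 7, 1, 0, 1, 8]
i=5: data[5] = (8+1)%5 = 4 → [2, 7, 1, 0, 1, 4]

[2, 7, 1, 0, 1, 4]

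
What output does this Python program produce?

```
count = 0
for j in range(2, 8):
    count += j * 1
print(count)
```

j=2: count = 0+2*1 = 2
j=3: count = 2+3*1 = 5
j=4: count = 5+4*1 = 9
j=5: count = 9+5*1 = 14
j=6: count = 14+6*1 = 20
j=7: count = 20+7*1 = 27

27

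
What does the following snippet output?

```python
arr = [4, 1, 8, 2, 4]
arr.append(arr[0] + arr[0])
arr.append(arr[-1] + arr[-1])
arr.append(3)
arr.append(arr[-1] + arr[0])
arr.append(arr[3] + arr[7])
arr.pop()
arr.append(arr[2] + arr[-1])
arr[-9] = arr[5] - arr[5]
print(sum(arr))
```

67

append arr[0]+arr[0] = 4+4 = 8 → [4, 1, 8, 2, 4, 8]
append arr[-1]+arr[-1] = 8+8 = 16 → [4, 1, 8, 2, 4, 8, 16]
append 3 → [4, 1, 8, 2, 4, 8, 16, 3]
append arr[-1]+arr[0] = 3+4 = 7 → [4, 1, 8, 2, 4, 8, 16, 3, 7]
append arr[3]+arr[7] = 2+3 = 5 → [4, 1, 8, 2, 4, 8, 16, 3, 7, 5]
pop() removes 5 → [4, 1, 8, 2, 4, 8, 16, 3, 7]
append arr[2]+arr[-1] = 8+7 = 15 → [4, 1, 8, 2, 4, 8, 16, 3, 7, 15]
arr[-9] = arr[5]-arr[5] = 8-8 = 0 → [4, 0, 8, 2, 4, 8, 16, 3, 7, 15]
sum = 67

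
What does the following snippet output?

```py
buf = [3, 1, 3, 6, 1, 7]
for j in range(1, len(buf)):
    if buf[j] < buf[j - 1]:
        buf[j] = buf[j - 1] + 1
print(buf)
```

j=1: 1<3, buf[1] = 3+1 = 4 → [3, 4, 3, 6, 1, 7]
j=2: 3<4, buf[2] = 4+1 = 5 → [3, 4, 5, 6, 1, 7]
j=3: 6>=5, unchanged → [3, 4, 5, 6, 1, 7]
j=4: 1<6, buf[4] = 6+1 = 7 → [3, 4, 5, 6, 7, 7]
j=5: 7>=7, unchanged → [3, 4, 5, 6, 7, 7]

[3, 4, 5, 6, 7, 7]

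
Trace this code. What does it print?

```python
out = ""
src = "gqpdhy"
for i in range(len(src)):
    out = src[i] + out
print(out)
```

i=0: prepend 'g' → 'g'
i=1: prepend 'q' → 'qg'
i=2: prepend 'p' → 'pqg'
i=3: prepend 'd' → 'dpqg'
i=4: prepend 'h' → 'hdpqg'
i=5: prepend 'y' → 'yhdpqg'

yhdpqg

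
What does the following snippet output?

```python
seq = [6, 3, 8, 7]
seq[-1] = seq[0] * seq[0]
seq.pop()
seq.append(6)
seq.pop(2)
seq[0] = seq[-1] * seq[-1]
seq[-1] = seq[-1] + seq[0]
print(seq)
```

seq[-1] = seq[0]*seq[0] = 6*6 = 36 → [6, 3, 8, 36]
pop() removes 36 → [6, 3, 8]
append 6 → [6, 3, 8, 6]
pop(2) removes 8 → [6, 3, 6]
seq[0] = seq[-1]*seq[-1] = 6*6 = 36 → [36, 3, 6]
seq[-1] = seq[-1]+seq[0] = 6+36 = 42 → [36, 3, 42]

[36, 3, 42]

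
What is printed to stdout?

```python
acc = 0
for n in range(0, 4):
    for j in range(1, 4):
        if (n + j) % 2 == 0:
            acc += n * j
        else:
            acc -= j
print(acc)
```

n=0,j=1: odd sum, acc = 0-1 = -1
n=0,j=2: even sum, acc = (-1)+0 = -1
n=0,j=3: odd sum, acc = (-1)-3 = -4
n=1,j=1: even sum, acc = (-4)+1 = -3
n=1,j=2: odd sum, acc = (-3)-2 = -5
n=1,j=3: even sum, acc = (-5)+3 = -2
n=2,j=1: odd sum, acc = (-2)-1 = -3
n=2,j=2: even sum, acc = (-3)+4 = 1
n=2,j=3: odd sum, acc = 1-3 = -2
n=3,j=1: even sum, acc = (-2)+3 = 1
n=3,j=2: odd sum, acc = 1-2 = -1
n=3,j=3: even sum, acc = (-1)+9 = 8

8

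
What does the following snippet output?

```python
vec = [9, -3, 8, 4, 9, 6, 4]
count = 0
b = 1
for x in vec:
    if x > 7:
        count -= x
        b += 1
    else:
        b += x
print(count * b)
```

x=9: >7, count = 0-9 = -9; b=2
x=-3: not >7; b=-1
x=8: >7, count = (-9)-8 = -17; b=0
x=4: not >7; b=4
x=9: >7, count = (-17)-9 = -26; b=5
x=6: not >7; b=11
x=4: not >7; b=15
count*b = (-26)*15 = -390

-390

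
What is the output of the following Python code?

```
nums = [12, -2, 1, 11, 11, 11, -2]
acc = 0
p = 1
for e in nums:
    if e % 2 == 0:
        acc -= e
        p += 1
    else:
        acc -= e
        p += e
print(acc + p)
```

e=12: even, acc = 0-12 = -12; p=2
e=-2: even, acc = (-12)-(-2) = -10; p=3
e=1: not even, acc = (-10)-1 = -11; p=4
e=11: not even, acc = (-11)-11 = -22; p=15
e=11: not even, acc = (-22)-11 = -33; p=26
e=11: not even, acc = (-33)-11 = -44; p=37
e=-2: even, acc = (-44)-(-2) = -42; p=38
acc+p = (-42)+38 = -4

-4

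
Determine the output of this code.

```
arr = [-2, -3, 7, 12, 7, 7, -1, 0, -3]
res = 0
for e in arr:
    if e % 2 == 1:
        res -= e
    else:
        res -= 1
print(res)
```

e=-2: not odd, res = 0-1 = -1
e=-3: odd, res = (-1)-(-3) = 2
e=7: odd, res = 2-7 = -5
e=12: not odd, res = (-5)-1 = -6
e=7: odd, res = (-6)-7 = -13
e=7: odd, res = (-13)-7 = -20
e=-1: odd, res = (-20)-(-1) = -19
e=0: not odd, res = (-19)-1 = -20
e=-3: odd, res = (-20)-(-3) = -17

-17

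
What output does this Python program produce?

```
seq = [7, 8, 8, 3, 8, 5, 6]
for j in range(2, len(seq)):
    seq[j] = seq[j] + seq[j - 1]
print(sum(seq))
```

j=2: seq[2] = 8+8 = 16 → [7, 8, 16, 3, 8, 5, 6]
j=3: seq[3] = 3+16 = 19 → [7, 8, 16, 19, 8, 5, 6]
j=4: seq[4] = 8+19 = 27 → [7, 8, 16, 19, 27, 5, 6]
j=5: seq[5] = 5+27 = 32 → [7, 8, 16, 19, 27, 32, 6]
j=6: seq[6] = 6+32 = 38 → [7, 8, 16, 19, 27, 32, 38]
sum = 147

147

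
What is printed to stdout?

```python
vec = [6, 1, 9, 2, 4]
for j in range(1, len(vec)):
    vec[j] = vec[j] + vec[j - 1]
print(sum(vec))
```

69

j=1: vec[1] = 1+6 = 7 → [6, 7, 9, 2, 4]
j=2: vec[2] = 9+7 = 16 → [6, 7, 16, 2, 4]
j=3: vec[3] = 2+16 = 18 → [6, 7, 16, 18, 4]
j=4: vec[4] = 4+18 = 22 → [6, 7, 16, 18, 22]
sum = 69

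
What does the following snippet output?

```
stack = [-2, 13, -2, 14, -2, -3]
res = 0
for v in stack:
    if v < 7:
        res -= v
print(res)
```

9

v=-2: <7, res = 0-(-2) = 2
v=13: not <7
v=-2: <7, res = 2-(-2) = 4
v=14: not <7
v=-2: <7, res = 4-(-2) = 6
v=-3: <7, res = 6-(-3) = 9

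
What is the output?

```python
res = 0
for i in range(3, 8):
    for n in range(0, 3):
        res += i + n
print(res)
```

i=3,n=0: res = 0+3 = 3
i=3,n=1: res = 3+4 = 7
i=3,n=2: res = 7+5 = 12
i=4,n=0: res = 12+4 = 16
i=4,n=1: res = 16+5 = 21
i=4,n=2: res = 21+6 = 27
i=5,n=0: res = 27+5 = 32
i=5,n=1: res = 32+6 = 38
i=5,n=2: res = 38+7 = 45
i=6,n=0: res = 45+6 = 51
i=6,n=1: res = 51+7 = 58
i=6,n=2: res = 58+8 = 66
i=7,n=0: res = 66+7 = 73
i=7,n=1: res = 73+8 = 81
i=7,n=2: res = 81+9 = 90

90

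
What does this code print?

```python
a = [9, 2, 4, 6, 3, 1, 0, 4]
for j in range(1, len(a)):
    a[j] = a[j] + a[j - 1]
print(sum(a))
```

159

j=1: a[1] = 2+9 = 11 → [9, 11, 4, 6, 3, 1, 0, 4]
j=2: a[2] = 4+11 = 15 → [9, 11, 15, 6, 3, 1, 0, 4]
j=3: a[3] = 6+15 = 21 → [9, 11, 15, 21, 3, 1, 0, 4]
j=4: a[4] = 3+21 = 24 → [9, 11, 15, 21, 24, 1, 0, 4]
j=5: a[5] = 1+24 = 25 → [9, 11, 15, 21, 24, 25, 0, 4]
j=6: a[6] = 0+25 = 25 → [9, 11, 15, 21, 24, 25, 25, 4]
j=7: a[7] = 4+25 = 29 → [9, 11, 15, 21, 24, 25, 25, 29]
sum = 159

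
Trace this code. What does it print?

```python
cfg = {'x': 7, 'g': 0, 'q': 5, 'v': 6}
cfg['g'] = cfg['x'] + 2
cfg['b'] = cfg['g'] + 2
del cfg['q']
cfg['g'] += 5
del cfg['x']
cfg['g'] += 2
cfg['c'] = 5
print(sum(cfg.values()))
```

38

cfg['g'] = cfg['x']+2 = 9 → {'x': 7, 'g': 9, 'q': 5, 'v': 6}
cfg['b'] = cfg['g']+2 = 11 → {'x': 7, 'g': 9, 'q': 5, 'v': 6, 'b': 11}
del 'q' → {'x': 7, 'g': 9, 'v': 6, 'b': 11}
cfg['g'] = 9+5 = 14 → {'x': 7, 'g': 14, 'v': 6, 'b': 11}
del 'x' → {'g': 14, 'v': 6, 'b': 11}
cfg['g'] = 14+2 = 16 → {'g': 16, 'v': 6, 'b': 11}
cfg['c'] = 5 → {'g': 16, 'v': 6, 'b': 11, 'c': 5}
sum of values = 38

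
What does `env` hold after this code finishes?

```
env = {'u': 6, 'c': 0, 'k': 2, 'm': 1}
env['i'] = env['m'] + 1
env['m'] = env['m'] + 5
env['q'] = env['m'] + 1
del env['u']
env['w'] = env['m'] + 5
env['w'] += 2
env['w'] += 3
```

env['i'] = env['m']+1 = 2 → {'u': 6, 'c': 0, 'k': 2, 'm': 1, 'i': 2}
env['m'] = env['m']+5 = 6 → {'u': 6, 'c': 0, 'k': 2, 'm': 6, 'i': 2}
env['q'] = env['m']+1 = 7 → {'u': 6, 'c': 0, 'k': 2, 'm': 6, 'i': 2, 'q': 7}
del 'u' → {'c': 0, 'k': 2, 'm': 6, 'i': 2, 'q': 7}
env['w'] = env['m']+5 = 11 → {'c': 0, 'k': 2, 'm': 6, 'i': 2, 'q': 7, 'w': 11}
env['w'] = 11+2 = 13 → {'c': 0, 'k': 2, 'm': 6, 'i': 2, 'q': 7, 'w': 13}
env['w'] = 13+3 = 16 → {'c': 0, 'k': 2, 'm': 6, 'i': 2, 'q': 7, 'w': 16}

{'c': 0, 'k': 2, 'm': 6, 'i': 2, 'q': 7, 'w': 16}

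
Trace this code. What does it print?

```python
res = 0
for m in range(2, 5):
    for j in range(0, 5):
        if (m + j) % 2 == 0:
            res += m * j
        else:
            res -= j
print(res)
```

m=2,j=0: even sum, res = 0+0 = 0
m=2,j=1: odd sum, res = 0-1 = -1
m=2,j=2: even sum, res = (-1)+4 = 3
m=2,j=3: odd sum, res = 3-3 = 0
m=2,j=4: even sum, res = 0+8 = 8
m=3,j=0: odd sum, res = 8-0 = 8
m=3,j=1: even sum, res = 8+3 = 11
m=3,j=2: odd sum, res = 11-2 = 9
m=3,j=3: even sum, res = 9+9 = 18
m=3,j=4: odd sum, res = 18-4 = 14
m=4,j=0: even sum, res = 14+0 = 14
m=4,j=1: odd sum, res = 14-1 = 13
m=4,j=2: even sum, res = 13+8 = 21
m=4,j=3: odd sum, res = 21-3 = 18
m=4,j=4: even sum, res = 18+16 = 34

34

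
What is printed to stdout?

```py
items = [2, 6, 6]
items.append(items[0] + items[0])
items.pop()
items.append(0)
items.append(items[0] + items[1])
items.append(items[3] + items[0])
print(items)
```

append items[0]+items[0] = 2+2 = 4 → [2, 6, 6, 4]
pop() removes 4 → [2, 6, 6]
append 0 → [2, 6, 6, 0]
append items[0]+items[1] = 2+6 = 8 → [2, 6, 6, 0, 8]
append items[3]+items[0] = 0+2 = 2 → [2, 6, 6, 0, 8, 2]

[2, 6, 6, 0, 8, 2]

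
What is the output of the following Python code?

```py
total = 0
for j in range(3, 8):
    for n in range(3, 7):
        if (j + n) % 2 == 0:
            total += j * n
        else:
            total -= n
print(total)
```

j=3,n=3: even sum, total = 0+9 = 9
j=3,n=4: odd sum, total = 9-4 = 5
j=3,n=5: even sum, total = 5+15 = 20
j=3,n=6: odd sum, total = 20-6 = 14
j=4,n=3: odd sum, total = 14-3 = 11
j=4,n=4: even sum, total = 11+16 = 27
j=4,n=5: odd sum, total = 27-5 = 22
j=4,n=6: even sum, total = 22+24 = 46
j=5,n=3: even sum, total = 46+15 = 61
j=5,n=4: odd sum, total = 61-4 = 57
j=5,n=5: even sum, total = 57+25 = 82
j=5,n=6: odd sum, total = 82-6 = 76
j=6,n=3: odd sum, total = 76-3 = 73
j=6,n=4: even sum, total = 73+24 = 97
j=6,n=5: odd sum, total = 97-5 = 92
j=6,n=6: even sum, total = 92+36 = 128
j=7,n=3: even sum, total = 128+21 = 149
j=7,n=4: odd sum, total = 149-4 = 145
j=7,n=5: even sum, total = 145+35 = 180
j=7,n=6: odd sum, total = 180-6 = 174

174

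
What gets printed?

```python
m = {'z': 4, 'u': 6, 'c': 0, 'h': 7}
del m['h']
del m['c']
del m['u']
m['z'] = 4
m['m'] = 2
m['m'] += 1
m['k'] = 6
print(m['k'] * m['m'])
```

18

del 'h' → {'z': 4, 'u': 6, 'c': 0}
del 'c' → {'z': 4, 'u': 6}
del 'u' → {'z': 4}
m['z'] = 4 → {'z': 4}
m['m'] = 2 → {'z': 4, 'm': 2}
m['m'] = 2+1 = 3 → {'z': 4, 'm': 3}
m['k'] = 6 → {'z': 4, 'm': 3, 'k': 6}
m['k']*m['m'] = 6*3 = 18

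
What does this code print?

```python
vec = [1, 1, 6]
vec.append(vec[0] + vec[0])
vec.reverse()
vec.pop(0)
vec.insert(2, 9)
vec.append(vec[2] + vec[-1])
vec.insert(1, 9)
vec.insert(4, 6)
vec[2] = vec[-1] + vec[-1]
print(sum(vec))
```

append vec[0]+vec[0] = 1+1 = 2 → [1, 1, 6, 2]
reverse → [2, 6, 1, 1]
pop(0) removes 2 → [6, 1, 1]
insert 9 at 2 → [6, 1, 9, 1]
append vec[2]+vec[-1] = 9+1 = 10 → [6, 1, 9, 1, 10]
insert 9 at 1 → [6, 9, 1, 9, 1, 10]
insert 6 at 4 → [6, 9, 1, 9, 6, 1, 10]
vec[2] = vec[-1]+vec[-1] = 10+10 = 20 → [6, 9, 20, 9, 6, 1, 10]
sum = 61

61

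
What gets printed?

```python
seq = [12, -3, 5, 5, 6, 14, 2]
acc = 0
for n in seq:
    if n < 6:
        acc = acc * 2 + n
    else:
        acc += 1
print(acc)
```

28

n=12: not <6, acc = 0+1 = 1
n=-3: <6, acc = 1*2+(-3) = -1
n=5: <6, acc = (-1)*2+5 = 3
n=5: <6, acc = 3*2+5 = 11
n=6: not <6, acc = 11+1 = 12
n=14: not <6, acc = 12+1 = 13
n=2: <6, acc = 13*2+2 = 28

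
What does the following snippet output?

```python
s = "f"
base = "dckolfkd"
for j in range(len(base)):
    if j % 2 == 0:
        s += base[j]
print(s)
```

fdklk

j=0: add 'd' → 'fd'
j=1: skip
j=2: add 'k' → 'fdk'
j=3: skip
j=4: add 'l' → 'fdkl'
j=5: skip
j=6: add 'k' → 'fdklk'
j=7: skip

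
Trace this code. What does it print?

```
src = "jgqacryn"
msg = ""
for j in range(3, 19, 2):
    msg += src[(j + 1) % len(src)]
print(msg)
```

cyjqcyjq

j=3: add src[4]='c' → 'c'
j=5: add src[6]='y' → 'cy'
j=7: add src[0]='j' → 'cyj'
j=9: add src[2]='q' → 'cyjq'
j=11: add src[4]='c' → 'cyjqc'
j=13: add src[6]='y' → 'cyjqcy'
j=15: add src[0]='j' → 'cyjqcyj'
j=17: add src[2]='q' → 'cyjqcyjq'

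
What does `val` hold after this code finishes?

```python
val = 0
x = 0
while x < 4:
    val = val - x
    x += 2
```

x=0: val = 0-0 = 0
x=2: val = 0-2 = -2

-2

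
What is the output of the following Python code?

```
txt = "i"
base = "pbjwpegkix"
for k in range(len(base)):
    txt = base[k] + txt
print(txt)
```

xikgepwjbpi

k=0: prepend 'p' → 'pi'
k=1: prepend 'b' → 'bpi'
k=2: prepend 'j' → 'jbpi'
k=3: prepend 'w' → 'wjbpi'
k=4: prepend 'p' → 'pwjbpi'
k=5: prepend 'e' → 'epwjbpi'
k=6: prepend 'g' → 'gepwjbpi'
k=7: prepend 'k' → 'kgepwjbpi'
k=8: prepend 'i' → 'ikgepwjbpi'
k=9: prepend 'x' → 'xikgepwjbpi'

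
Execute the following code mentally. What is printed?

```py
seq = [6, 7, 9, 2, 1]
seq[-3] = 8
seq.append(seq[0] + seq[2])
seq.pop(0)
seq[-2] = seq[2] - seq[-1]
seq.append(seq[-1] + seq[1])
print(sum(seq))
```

41

seq[-3] = 8 → [6, 7, 8, 2, 1]
append seq[0]+seq[2] = 6+8 = 14 → [6, 7, 8, 2, 1, 14]
pop(0) removes 6 → [7, 8, 2, 1, 14]
seq[-2] = seq[2]-seq[-1] = 2-14 = -12 → [7, 8, 2, -12, 14]
append seq[-1]+seq[1] = 14+8 = 22 → [7, 8, 2, -12, 14, 22]
sum = 41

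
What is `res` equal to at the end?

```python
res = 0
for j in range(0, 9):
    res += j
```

j=0: res = 0+0 = 0
j=1: res = 0+1 = 1
j=2: res = 1+2 = 3
j=3: res = 3+3 = 6
j=4: res = 6+4 = 10
j=5: res = 10+5 = 15
j=6: res = 15+6 = 21
j=7: res = 21+7 = 28
j=8: res = 28+8 = 36

36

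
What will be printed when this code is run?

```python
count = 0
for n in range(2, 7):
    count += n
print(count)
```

20

n=2: count = 0+2 = 2
n=3: count = 2+3 = 5
n=4: count = 5+4 = 9
n=5: count = 9+5 = 14
n=6: count = 14+6 = 20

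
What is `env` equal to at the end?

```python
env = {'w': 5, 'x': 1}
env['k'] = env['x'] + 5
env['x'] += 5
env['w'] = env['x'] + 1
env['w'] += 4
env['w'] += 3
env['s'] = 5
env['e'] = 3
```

{'w': 14, 'x': 6, 'k': 6, 's': 5, 'e': 3}

env['k'] = env['x']+5 = 6 → {'w': 5, 'x': 1, 'k': 6}
env['x'] = 1+5 = 6 → {'w': 5, 'x': 6, 'k': 6}
env['w'] = env['x']+1 = 7 → {'w': 7, 'x': 6, 'k': 6}
env['w'] = 7+4 = 11 → {'w': 11, 'x': 6, 'k': 6}
env['w'] = 11+3 = 14 → {'w': 14, 'x': 6, 'k': 6}
env['s'] = 5 → {'w': 14, 'x': 6, 'k': 6, 's': 5}
env['e'] = 3 → {'w': 14, 'x': 6, 'k': 6, 's': 5, 'e': 3}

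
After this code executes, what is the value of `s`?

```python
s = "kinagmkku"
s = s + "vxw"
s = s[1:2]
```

+ 'vxw' → 'kinagmkkuvxw'
slice [1:2] → 'i'

'i'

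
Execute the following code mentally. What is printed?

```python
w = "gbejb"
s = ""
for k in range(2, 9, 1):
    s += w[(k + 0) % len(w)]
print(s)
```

ejbgbej

k=2: add w[2]='e' → 'e'
k=3: add w[3]='j' → 'ej'
k=4: add w[4]='b' → 'ejb'
k=5: add w[0]='g' → 'ejbg'
k=6: add w[1]='b' → 'ejbgb'
k=7: add w[2]='e' → 'ejbgbe'
k=8: add w[3]='j' → 'ejbgbej'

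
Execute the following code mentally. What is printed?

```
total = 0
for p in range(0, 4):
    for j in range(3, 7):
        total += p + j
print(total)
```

96

p=0,j=3: total = 0+3 = 3
p=0,j=4: total = 3+4 = 7
p=0,j=5: total = 7+5 = 12
p=0,j=6: total = 12+6 = 18
p=1,j=3: total = 18+4 = 22
p=1,j=4: total = 22+5 = 27
p=1,j=5: total = 27+6 = 33
p=1,j=6: total = 33+7 = 40
p=2,j=3: total = 40+5 = 45
p=2,j=4: total = 45+6 = 51
p=2,j=5: total = 51+7 = 58
p=2,j=6: total = 58+8 = 66
p=3,j=3: total = 66+6 = 72
p=3,j=4: total = 72+7 = 79
p=3,j=5: total = 79+8 = 87
p=3,j=6: total = 87+9 = 96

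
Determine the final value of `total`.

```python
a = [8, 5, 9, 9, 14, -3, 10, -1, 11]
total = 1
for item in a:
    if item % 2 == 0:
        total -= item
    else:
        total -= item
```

-61

item=8: even, total = 1-8 = -7
item=5: not even, total = (-7)-5 = -12
item=9: not even, total = (-12)-9 = -21
item=9: not even, total = (-21)-9 = -30
item=14: even, total = (-30)-14 = -44
item=-3: not even, total = (-44)-(-3) = -41
item=10: even, total = (-41)-10 = -51
item=-1: not even, total = (-51)-(-1) = -50
item=11: not even, total = (-50)-11 = -61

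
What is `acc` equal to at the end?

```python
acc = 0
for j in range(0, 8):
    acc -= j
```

-28

j=0: acc = 0-0 = 0
j=1: acc = 0-1 = -1
j=2: acc = (-1)-2 = -3
j=3: acc = (-3)-3 = -6
j=4: acc = (-6)-4 = -10
j=5: acc = (-10)-5 = -15
j=6: acc = (-15)-6 = -21
j=7: acc = (-21)-7 = -28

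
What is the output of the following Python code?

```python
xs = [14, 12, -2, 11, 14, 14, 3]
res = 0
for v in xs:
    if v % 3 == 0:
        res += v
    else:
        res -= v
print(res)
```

-36

v=14: not %3==0, res = 0-14 = -14
v=12: %3==0, res = (-14)+12 = -2
v=-2: not %3==0, res = (-2)-(-2) = 0
v=11: not %3==0, res = 0-11 = -11
v=14: not %3==0, res = (-11)-14 = -25
v=14: not %3==0, res = (-25)-14 = -39
v=3: %3==0, res = (-39)+3 = -36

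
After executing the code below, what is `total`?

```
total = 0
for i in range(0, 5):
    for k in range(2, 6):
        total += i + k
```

110

i=0,k=2: total = 0+2 = 2
i=0,k=3: total = 2+3 = 5
i=0,k=4: total = 5+4 = 9
i=0,k=5: total = 9+5 = 14
i=1,k=2: total = 14+3 = 17
i=1,k=3: total = 17+4 = 21
i=1,k=4: total = 21+5 = 26
i=1,k=5: total = 26+6 = 32
i=2,k=2: total = 32+4 = 36
i=2,k=3: total = 36+5 = 41
i=2,k=4: total = 41+6 = 47
i=2,k=5: total = 47+7 = 54
i=3,k=2: total = 54+5 = 59
i=3,k=3: total = 59+6 = 65
i=3,k=4: total = 65+7 = 72
i=3,k=5: total = 72+8 = 80
i=4,k=2: total = 80+6 = 86
i=4,k=3: total = 86+7 = 93
i=4,k=4: total = 93+8 = 101
i=4,k=5: total = 101+9 = 110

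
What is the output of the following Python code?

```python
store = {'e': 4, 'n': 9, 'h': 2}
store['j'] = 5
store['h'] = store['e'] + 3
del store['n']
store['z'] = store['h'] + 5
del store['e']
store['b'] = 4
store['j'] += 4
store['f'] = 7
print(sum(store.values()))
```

store['j'] = 5 → {'e': 4, 'n': 9, 'h': 2, 'j': 5}
store['h'] = store['e']+3 = 7 → {'e': 4, 'n': 9, 'h': 7, 'j': 5}
del 'n' → {'e': 4, 'h': 7, 'j': 5}
store['z'] = store['h']+5 = 12 → {'e': 4, 'h': 7, 'j': 5, 'z': 12}
del 'e' → {'h': 7, 'j': 5, 'z': 12}
store['b'] = 4 → {'h': 7, 'j': 5, 'z': 12, 'b': 4}
store['j'] = 5+4 = 9 → {'h': 7, 'j': 9, 'z': 12, 'b': 4}
store['f'] = 7 → {'h': 7, 'j': 9, 'z': 12, 'b': 4, 'f': 7}
sum of values = 39

39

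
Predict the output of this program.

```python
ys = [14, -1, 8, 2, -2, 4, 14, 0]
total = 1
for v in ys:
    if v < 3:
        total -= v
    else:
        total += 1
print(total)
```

6

v=14: not <3, total = 1+1 = 2
v=-1: <3, total = 2-(-1) = 3
v=8: not <3, total = 3+1 = 4
v=2: <3, total = 4-2 = 2
v=-2: <3, total = 2-(-2) = 4
v=4: not <3, total = 4+1 = 5
v=14: not <3, total = 5+1 = 6
v=0: <3, total = 6-0 = 6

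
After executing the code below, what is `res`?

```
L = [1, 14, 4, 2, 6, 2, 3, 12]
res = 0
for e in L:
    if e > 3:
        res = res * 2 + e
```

e=1: not >3
e=14: >3, res = 0*2+14 = 14
e=4: >3, res = 14*2+4 = 32
e=2: not >3
e=6: >3, res = 32*2+6 = 70
e=2: not >3
e=3: not >3
e=12: >3, res = 70*2+12 = 152

152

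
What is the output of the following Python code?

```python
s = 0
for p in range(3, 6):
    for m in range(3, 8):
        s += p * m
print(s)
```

300

p=3,m=3: s = 0+9 = 9
p=3,m=4: s = 9+12 = 21
p=3,m=5: s = 21+15 = 36
p=3,m=6: s = 36+18 = 54
p=3,m=7: s = 54+21 = 75
p=4,m=3: s = 75+12 = 87
p=4,m=4: s = 87+16 = 103
p=4,m=5: s = 103+20 = 123
p=4,m=6: s = 123+24 = 147
p=4,m=7: s = 147+28 = 175
p=5,m=3: s = 175+15 = 190
p=5,m=4: s = 190+20 = 210
p=5,m=5: s = 210+25 = 235
p=5,m=6: s = 235+30 = 265
p=5,m=7: s = 265+35 = 300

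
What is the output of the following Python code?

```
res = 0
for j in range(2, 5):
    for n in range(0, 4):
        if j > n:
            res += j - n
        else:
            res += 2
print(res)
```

25

j=2,n=0: 2>0, res = 0+2 = 2
j=2,n=1: 2>1, res = 2+1 = 3
j=2,n=2: not 2>2, res = 3+2 = 5
j=2,n=3: not 2>3, res = 5+2 = 7
j=3,n=0: 3>0, res = 7+3 = 10
j=3,n=1: 3>1, res = 10+2 = 12
j=3,n=2: 3>2, res = 12+1 = 13
j=3,n=3: not 3>3, res = 13+2 = 15
j=4,n=0: 4>0, res = 15+4 = 19
j=4,n=1: 4>1, res = 19+3 = 22
j=4,n=2: 4>2, res = 22+2 = 24
j=4,n=3: 4>3, res = 24+1 = 25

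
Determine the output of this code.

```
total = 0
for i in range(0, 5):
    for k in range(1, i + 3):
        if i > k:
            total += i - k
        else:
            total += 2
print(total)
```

i=0,k=1: not 0>1, total = 0+2 = 2
i=0,k=2: not 0>2, total = 2+2 = 4
i=1,k=1: not 1>1, total = 4+2 = 6
i=1,k=2: not 1>2, total = 6+2 = 8
i=1,k=3: not 1>3, total = 8+2 = 10
i=2,k=1: 2>1, total = 10+1 = 11
i=2,k=2: not 2>2, total = 11+2 = 13
i=2,k=3: not 2>3, total = 13+2 = 15
i=2,k=4: not 2>4, total = 15+2 = 17
i=3,k=1: 3>1, total = 17+2 = 19
i=3,k=2: 3>2, total = 19+1 = 20
i=3,k=3: not 3>3, total = 20+2 = 22
i=3,k=4: not 3>4, total = 22+2 = 24
i=3,k=5: not 3>5, total = 24+2 = 26
i=4,k=1: 4>1, total = 26+3 = 29
i=4,k=2: 4>2, total = 29+2 = 31
i=4,k=3: 4>3, total = 31+1 = 32
i=4,k=4: not 4>4, total = 32+2 = 34
i=4,k=5: not 4>5, total = 34+2 = 36
i=4,k=6: not 4>6, total = 36+2 = 38

38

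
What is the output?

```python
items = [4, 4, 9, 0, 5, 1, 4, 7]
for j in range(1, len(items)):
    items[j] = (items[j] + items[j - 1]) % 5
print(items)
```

j=1: items[1] = (4+4)%5 = 3 → [4, 3, 9, 0, 5, 1, 4, 7]
j=2: items[2] = (9+3)%5 = 2 → [4, 3, 2, 0, 5, 1, 4, 7]
j=3: items[3] = (0+2)%5 = 2 → [4, 3, 2, 2, 5, 1, 4, 7]
j=4: items[4] = (5+2)%5 = 2 → [4, 3, 2, 2, 2, 1, 4, 7]
j=5: items[5] = (1+2)%5 = 3 → [4, 3, 2, 2, 2, 3, 4, 7]
j=6: items[6] = (4+3)%5 = 2 → [4, 3, 2, 2, 2, 3, 2, 7]
j=7: items[7] = (7+2)%5 = 4 → [4, 3, 2, 2, 2, 3, 2, 4]

[4, 3, 2, 2, 2, 3, 2, 4]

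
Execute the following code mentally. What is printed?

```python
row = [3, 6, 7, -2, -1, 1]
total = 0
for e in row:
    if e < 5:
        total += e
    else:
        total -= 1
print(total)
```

-1

e=3: <5, total = 0+3 = 3
e=6: not <5, total = 3-1 = 2
e=7: not <5, total = 2-1 = 1
e=-2: <5, total = 1+(-2) = -1
e=-1: <5, total = (-1)+(-1) = -2
e=1: <5, total = (-2)+1 = -1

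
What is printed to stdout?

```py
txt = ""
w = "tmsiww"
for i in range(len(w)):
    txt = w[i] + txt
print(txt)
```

i=0: prepend 't' → 't'
i=1: prepend 'm' → 'mt'
i=2: prepend 's' → 'smt'
i=3: prepend 'i' → 'ismt'
i=4: prepend 'w' → 'wismt'
i=5: prepend 'w' → 'wwismt'

wwismt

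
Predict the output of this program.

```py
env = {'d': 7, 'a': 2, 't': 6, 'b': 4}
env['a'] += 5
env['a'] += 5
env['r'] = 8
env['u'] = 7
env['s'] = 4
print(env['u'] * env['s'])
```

env['a'] = 2+5 = 7 → {'d': 7, 'a': 7, 't': 6, 'b': 4}
env['a'] = 7+5 = 12 → {'d': 7, 'a': 12, 't': 6, 'b': 4}
env['r'] = 8 → {'d': 7, 'a': 12, 't': 6, 'b': 4, 'r': 8}
env['u'] = 7 → {'d': 7, 'a': 12, 't': 6, 'b': 4, 'r': 8, 'u': 7}
env['s'] = 4 → {'d': 7, 'a': 12, 't': 6, 'b': 4, 'r': 8, 'u': 7, 's': 4}
env['u']*env['s'] = 7*4 = 28

28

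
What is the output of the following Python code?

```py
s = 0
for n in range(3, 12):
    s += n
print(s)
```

n=3: s = 0+3 = 3
n=4: s = 3+4 = 7
n=5: s = 7+5 = 12
n=6: s = 12+6 = 18
n=7: s = 18+7 = 25
n=8: s = 25+8 = 33
n=9: s = 33+9 = 42
n=10: s = 42+10 = 52
n=11: s = 52+11 = 63

63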